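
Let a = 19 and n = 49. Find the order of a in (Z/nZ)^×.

Since 19 ∈ (Z/49Z)^×, its order divides φ(49) = φ(7^2) = 7·(7−1) = 42 = 2 · 3 · 7.
Divisors of 42: 1, 2, 3, 6, 7, 14, 21, 42.
Compute 19^d (mod 49) for the divisors d until we hit 1:
19^1 ≡ 19
19^2 ≡ 18
19^3 ≡ 48
19^6 ≡ 1
The smallest such exponent is 6, so the order of 19 is 6.

6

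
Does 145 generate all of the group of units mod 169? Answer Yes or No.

φ(169) = φ(13^2) = 13·(13−1) = 156 = 2^2 · 3 · 13.
An element g generates (Z/169Z)^× iff g^(156/q) ≢ 1 (mod 169) for each prime q ∈ {2, 3, 13}.
145^78 ≡ 168 (mod 169)  [q = 2: ≢ 1 ✓]
145^52 ≡ 146 (mod 169)  [q = 3: ≢ 1 ✓]
145^12 ≡ 53 (mod 169)  [q = 13: ≢ 1 ✓]
None equal 1, so ord_169(145) = 156: 145 is a primitive root.

Yes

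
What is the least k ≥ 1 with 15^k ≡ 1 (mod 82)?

40

Since 15 ∈ (Z/82Z)^×, its order divides φ(82) = φ(2)·φ(41) = 1·40 = 40 = 2^3 · 5.
Divisors of 40: 1, 2, 4, 5, 8, 10, 20, 40.
Test each divisor d:
15^1 ≡ 15 (mod 82)
15^2 ≡ 61 (mod 82)
15^4 ≡ 31 (mod 82)
15^5 ≡ 55 (mod 82)
15^8 ≡ 59 (mod 82)
15^10 ≡ 73 (mod 82)
15^20 ≡ 81 (mod 82)
15^40 ≡ 1 (mod 82) ✓
Hence ord(15) = 40.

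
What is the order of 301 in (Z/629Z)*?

By Lagrange's theorem, ord_629(301) divides φ(629) = φ(17·37) = (17−1)·(37−1) = 16·36 = 576 = 2^6 · 3^2.
Divisors of 576: 1, 2, 3, 4, 6, 8, 9, 12, 16, 18, 24, 32, 36, 48, 64, 72, 96, 144, 192, 288, 576.
Evaluate successive powers at the divisors of 576:
301^1 ≡ 301
301^2 ≡ 25
301^3 ≡ 606
301^4 ≡ 625
301^6 ≡ 529
301^8 ≡ 16
301^9 ≡ 413
301^12 ≡ 565
301^16 ≡ 256
301^18 ≡ 110
301^24 ≡ 322
301^32 ≡ 120
301^36 ≡ 149
301^48 ≡ 528
301^64 ≡ 562
301^72 ≡ 186
301^96 ≡ 137
301^144 ≡ 1
Hence ord(301) = 144.

144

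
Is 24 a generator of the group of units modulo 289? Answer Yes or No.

Yes

φ(289) = φ(17^2) = 17·(17−1) = 272 = 2^4 · 17.
24 is a primitive root mod 289 iff 24^(φ(289)/q) ≢ 1 for every prime q | φ(289), i.e. q ∈ {2, 17}.
24^136 ≡ 288 (mod 289)  [q = 2: ≢ 1 ✓]
24^16 ≡ 256 (mod 289)  [q = 17: ≢ 1 ✓]
All checks pass, so 24 has order 272 and is a primitive root modulo 289.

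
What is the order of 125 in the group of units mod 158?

13

By Lagrange's theorem, ord_158(125) divides φ(158) = φ(2)·φ(79) = 1·78 = 78 = 2 · 3 · 13.
Divisors of 78: 1, 2, 3, 6, 13, 26, 39, 78.
Evaluate successive powers at the divisors of 78:
125^1 ≡ 125 (mod 158)
125^2 ≡ 141 (mod 158)
125^3 ≡ 87 (mod 158)
125^6 ≡ 143 (mod 158)
125^13 ≡ 1 (mod 158) ✓
The smallest such exponent is 13, so the order of 125 is 13.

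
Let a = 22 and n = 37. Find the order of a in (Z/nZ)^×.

36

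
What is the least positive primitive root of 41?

6

φ(41) = 41 − 1 = 40 = 2^3 · 5.
Test candidates g = 2, 3, … against the prime factors q ∈ {2, 5} of φ(41): g is a generator iff g^(40/q) ≢ 1 for every such q.
g = 2: 2^20 ≡ 1 — hits 1, so not a primitive root.
g = 3: 3^20 ≡ 40; 3^8 ≡ 1 — hits 1, so not a primitive root.
g = 4: 4^20 ≡ 1 — hits 1, so not a primitive root.
g = 5: 5^20 ≡ 1 — hits 1, so not a primitive root.
g = 6: 6^20 ≡ 40; 6^8 ≡ 10 — none is 1, so 6 is a primitive root.
The smallest primitive root modulo 41 is 6.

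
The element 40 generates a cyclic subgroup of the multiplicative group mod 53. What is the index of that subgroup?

2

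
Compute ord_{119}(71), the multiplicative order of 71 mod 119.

16

Since 71 ∈ (Z/119Z)^×, its order divides φ(119) = φ(7·17) = (7−1)·(17−1) = 6·16 = 96 = 2^5 · 3.
Divisors of 96: 1, 2, 3, 4, 6, 8, 12, 16, 24, 32, 48, 96.
Test each divisor d:
71^1 ≡ 71 (mod 119)
71^2 ≡ 43 (mod 119)
71^3 ≡ 78 (mod 119)
71^4 ≡ 64 (mod 119)
71^6 ≡ 15 (mod 119)
71^8 ≡ 50 (mod 119)
71^12 ≡ 106 (mod 119)
71^16 ≡ 1 (mod 119) ✓
So ord_119(71) = 16.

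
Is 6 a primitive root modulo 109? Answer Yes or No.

Yes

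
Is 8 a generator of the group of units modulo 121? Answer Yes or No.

Yes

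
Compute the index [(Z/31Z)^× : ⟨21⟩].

By Lagrange's theorem, ord_31(21) divides φ(31) = 31 − 1 = 30 = 2 · 3 · 5.
Divisors of 30: 1, 2, 3, 5, 6, 10, 15, 30.
Evaluate successive powers at the divisors of 30:
21^1 ≡ 21 (mod 31)
21^2 ≡ 7 (mod 31)
21^3 ≡ 23 (mod 31)
21^5 ≡ 6 (mod 31)
21^6 ≡ 2 (mod 31)
21^10 ≡ 5 (mod 31)
21^15 ≡ 30 (mod 31)
21^30 ≡ 1 (mod 31) ✓
Thus |⟨21⟩| = ord(21) = 30.
[(Z/31Z)^× : ⟨21⟩] = 30/30 = 1.

1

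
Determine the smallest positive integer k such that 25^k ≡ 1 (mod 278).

ord(25) | φ(278) = φ(2)·φ(139) = 1·138 = 138 = 2 · 3 · 23.
Divisors of 138: 1, 2, 3, 6, 23, 46, 69, 138.
Test each divisor d:
25^1 ≡ 25
25^2 ≡ 69
25^3 ≡ 57
25^6 ≡ 191
25^23 ≡ 181
25^46 ≡ 235
25^69 ≡ 1
Hence ord(25) = 69.

69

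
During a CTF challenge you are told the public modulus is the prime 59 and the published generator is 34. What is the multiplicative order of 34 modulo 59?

58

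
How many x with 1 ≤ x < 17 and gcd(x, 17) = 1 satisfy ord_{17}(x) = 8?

φ(17) = 17 − 1 = 16 = 2^4.
(Z/17Z)^× is cyclic (|G| = 16); a cyclic group of order m has exactly φ(d) elements of each order d | m, and none otherwise.
8 = 2^3 divides 16, and φ(8) = 4.

4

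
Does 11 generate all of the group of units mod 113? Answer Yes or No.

No

φ(113) = 113 − 1 = 112 = 2^4 · 7.
It suffices to check that the order of 11 is not a proper divisor of 112: compute 11^(112/q) for q ∈ {2, 7}.
11^56 ≡ 1 (mod 113)  [q = 2: ≡ 1 ✗]
11^16 ≡ 106 (mod 113)  [q = 7: ≢ 1 ✓]
11^56 ≡ 1 shows ord(11) | 56, strictly less than φ(113); not a primitive root.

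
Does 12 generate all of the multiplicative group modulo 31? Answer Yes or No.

φ(31) = 31 − 1 = 30 = 2 · 3 · 5.
Test 12^(30/q) mod 31 for each prime factor q of 30:
12^15 ≡ 30 (mod 31)  [q = 2: ≢ 1 ✓]
12^10 ≡ 25 (mod 31)  [q = 3: ≢ 1 ✓]
12^6 ≡ 2 (mod 31)  [q = 5: ≢ 1 ✓]
All checks pass, so 12 has order 30 and is a primitive root modulo 31.

Yes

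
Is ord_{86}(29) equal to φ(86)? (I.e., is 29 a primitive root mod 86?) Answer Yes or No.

φ(86) = φ(2)·φ(43) = 1·42 = 42 = 2 · 3 · 7.
An element g generates (Z/86Z)^× iff g^(42/q) ≢ 1 (mod 86) for each prime q ∈ {2, 3, 7}.
29^21 ≡ 85 (mod 86)  [q = 2: ≢ 1 ✓]
29^14 ≡ 49 (mod 86)  [q = 3: ≢ 1 ✓]
29^6 ≡ 21 (mod 86)  [q = 7: ≢ 1 ✓]
None equal 1, so ord_86(29) = 42: 29 is a primitive root.

Yes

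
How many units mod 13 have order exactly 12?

4

φ(13) = 13 − 1 = 12 = 2^2 · 3.
Since (Z/13Z)^× is cyclic of order 12, the number of elements of order d is φ(d) when d | 12 and 0 otherwise.
12 = 2^2 · 3 divides 12, and φ(12) = 4.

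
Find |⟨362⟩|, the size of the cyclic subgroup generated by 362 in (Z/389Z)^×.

388

ord(362) | φ(389) = 389 − 1 = 388 = 2^2 · 97.
Divisors of 388: 1, 2, 4, 97, 194, 388.
Evaluate successive powers at the divisors of 388:
362^1 ≡ 362
362^2 ≡ 340
362^4 ≡ 67
362^97 ≡ 274
362^194 ≡ 388
362^388 ≡ 1
So ord_389(362) = 388.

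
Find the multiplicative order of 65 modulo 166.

41

By Lagrange's theorem, ord_166(65) divides φ(166) = φ(2)·φ(83) = 1·82 = 82 = 2 · 41.
Divisors of 82: 1, 2, 41, 82.
Check 65^d mod 166 for each divisor in increasing order:
65^1 ≡ 65 (mod 166)
65^2 ≡ 75 (mod 166)
65^41 ≡ 1 (mod 166) ✓
So ord_166(65) = 41.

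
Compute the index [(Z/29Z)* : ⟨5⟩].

Since 5 ∈ (Z/29Z)^×, its order divides φ(29) = 29 − 1 = 28 = 2^2 · 7.
Divisors of 28: 1, 2, 4, 7, 14, 28.
Check 5^d mod 29 for each divisor in increasing order:
5^1 ≡ 5
5^2 ≡ 25
5^4 ≡ 16
5^7 ≡ 28
5^14 ≡ 1
So ord_29(5) = 14, hence |⟨5⟩| = 14.
The index is φ(29) / ord(5) = 28 / 14 = 2.

2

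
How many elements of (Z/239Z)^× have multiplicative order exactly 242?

φ(239) = 239 − 1 = 238 = 2 · 7 · 17.
(Z/239Z)^× is cyclic (|G| = 238); a cyclic group of order m has exactly φ(d) elements of each order d | m, and none otherwise.
Since 242 ∤ 238, the count is 0.

0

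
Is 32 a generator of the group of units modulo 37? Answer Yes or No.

Yes

φ(37) = 37 − 1 = 36 = 2^2 · 3^2.
An element g generates (Z/37Z)^× iff g^(36/q) ≢ 1 (mod 37) for each prime q ∈ {2, 3}.
32^18 ≡ 36 (mod 37)  [q = 2: ≢ 1 ✓]
32^12 ≡ 10 (mod 37)  [q = 3: ≢ 1 ✓]
All checks pass, so 32 has order 36 and is a primitive root modulo 37.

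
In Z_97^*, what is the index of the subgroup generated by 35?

32

By Lagrange's theorem, ord_97(35) divides φ(97) = 97 − 1 = 96 = 2^5 · 3.
Divisors of 96: 1, 2, 3, 4, 6, 8, 12, 16, 24, 32, 48, 96.
Compute 35^d (mod 97) for the divisors d until we hit 1:
35^1 ≡ 35 (mod 97)
35^2 ≡ 61 (mod 97)
35^3 ≡ 1 (mod 97) ✓
So ord_97(35) = 3, hence |⟨35⟩| = 3.
[(Z/97Z)^× : ⟨35⟩] = 96/3 = 32.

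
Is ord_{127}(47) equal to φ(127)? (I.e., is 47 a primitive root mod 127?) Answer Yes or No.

φ(127) = 127 − 1 = 126 = 2 · 3^2 · 7.
It suffices to check that the order of 47 is not a proper divisor of 126: compute 47^(126/q) for q ∈ {2, 3, 7}.
47^63 ≡ 1 (mod 127)  [q = 2: ≡ 1 ✗]
47^42 ≡ 1 (mod 127)  [q = 3: ≡ 1 ✗]
47^18 ≡ 2 (mod 127)  [q = 7: ≢ 1 ✓]
Since 47^63 ≡ 1, the order of 47 divides 63 < 126, so 47 is not a primitive root.

No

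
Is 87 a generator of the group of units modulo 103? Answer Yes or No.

Yes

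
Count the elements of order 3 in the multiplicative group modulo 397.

2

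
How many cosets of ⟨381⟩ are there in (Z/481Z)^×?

72

By Lagrange's theorem, ord_481(381) divides φ(481) = φ(13·37) = (13−1)·(37−1) = 12·36 = 432 = 2^4 · 3^3.
Divisors of 432: 1, 2, 3, 4, 6, 8, 9, 12, 16, 18, 24, 27, 36, 48, 54, 72, 108, 144, 216, 432.
Compute 381^d (mod 481) for the divisors d until we hit 1:
381^1 ≡ 381 (mod 481)
381^2 ≡ 380 (mod 481)
381^3 ≡ 480 (mod 481)
381^4 ≡ 100 (mod 481)
381^6 ≡ 1 (mod 481) ✓
So ord_481(381) = 6, hence |⟨381⟩| = 6.
Index = |(Z/481Z)^×| / |⟨381⟩| = 432 / 6 = 72.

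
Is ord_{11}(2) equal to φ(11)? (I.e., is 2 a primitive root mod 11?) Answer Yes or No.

Yes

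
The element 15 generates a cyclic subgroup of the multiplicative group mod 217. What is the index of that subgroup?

18

The order of 15 must divide φ(217) = φ(7·31) = (7−1)·(31−1) = 6·30 = 180 = 2^2 · 3^2 · 5.
Divisors of 180: 1, 2, 3, 4, 5, 6, 9, 10, 12, 15, 18, 20, 30, 36, 45, 60, 90, 180.
Evaluate successive powers at the divisors of 180:
15^1 ≡ 15 (mod 217)
15^2 ≡ 8 (mod 217)
15^3 ≡ 120 (mod 217)
15^4 ≡ 64 (mod 217)
15^5 ≡ 92 (mod 217)
15^6 ≡ 78 (mod 217)
15^9 ≡ 29 (mod 217)
15^10 ≡ 1 (mod 217) ✓
The order of 15 is 10, so the subgroup it generates has 10 elements.
Index = |(Z/217Z)^×| / |⟨15⟩| = 180 / 10 = 18.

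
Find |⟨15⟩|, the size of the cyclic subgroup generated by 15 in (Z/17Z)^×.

Since 15 ∈ (Z/17Z)^×, its order divides φ(17) = 17 − 1 = 16 = 2^4.
Divisors of 16: 1, 2, 4, 8, 16.
Compute 15^d (mod 17) for the divisors d until we hit 1:
15^1 ≡ 15 (mod 17)
15^2 ≡ 4 (mod 17)
15^4 ≡ 16 (mod 17)
15^8 ≡ 1 (mod 17) ✓
Hence ord(15) = 8.

8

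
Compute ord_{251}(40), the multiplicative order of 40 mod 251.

50

ord(40) | φ(251) = 251 − 1 = 250 = 2 · 5^3.
Divisors of 250: 1, 2, 5, 10, 25, 50, 125, 250.
Test each divisor d:
40^1 ≡ 40
40^2 ≡ 94
40^5 ≡ 32
40^10 ≡ 20
40^25 ≡ 250
40^50 ≡ 1
Therefore the multiplicative order of 40 modulo 251 is 50.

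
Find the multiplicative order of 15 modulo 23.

22

Since 15 ∈ (Z/23Z)^×, its order divides φ(23) = 23 − 1 = 22 = 2 · 11.
Divisors of 22: 1, 2, 11, 22.
Evaluate successive powers at the divisors of 22:
15^1 ≡ 15 (mod 23)
15^2 ≡ 18 (mod 23)
15^11 ≡ 22 (mod 23)
15^22 ≡ 1 (mod 23) ✓
Hence ord(15) = 22.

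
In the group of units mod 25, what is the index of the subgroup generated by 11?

The order of 11 must divide φ(25) = φ(5^2) = 5·(5−1) = 20 = 2^2 · 5.
Divisors of 20: 1, 2, 4, 5, 10, 20.
Compute 11^d (mod 25) for the divisors d until we hit 1:
11^1 ≡ 11
11^2 ≡ 21
11^4 ≡ 16
11^5 ≡ 1
The order of 11 is 5, so the subgroup it generates has 5 elements.
Index = |(Z/25Z)^×| / |⟨11⟩| = 20 / 5 = 4.

4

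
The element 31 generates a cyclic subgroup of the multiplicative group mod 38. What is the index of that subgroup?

3

Since 31 ∈ (Z/38Z)^×, its order divides φ(38) = φ(2)·φ(19) = 1·18 = 18 = 2 · 3^2.
Divisors of 18: 1, 2, 3, 6, 9, 18.
Compute 31^d (mod 38) for the divisors d until we hit 1:
31^1 ≡ 31
31^2 ≡ 11
31^3 ≡ 37
31^6 ≡ 1
The order of 31 is 6, so the subgroup it generates has 6 elements.
[(Z/38Z)^× : ⟨31⟩] = 18/6 = 3.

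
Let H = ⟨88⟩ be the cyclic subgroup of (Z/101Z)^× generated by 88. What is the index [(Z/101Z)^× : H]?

Since 88 ∈ (Z/101Z)^×, its order divides φ(101) = 101 − 1 = 100 = 2^2 · 5^2.
Divisors of 100: 1, 2, 4, 5, 10, 20, 25, 50, 100.
Compute 88^d (mod 101) for the divisors d until we hit 1:
88^1 ≡ 88 (mod 101)
88^2 ≡ 68 (mod 101)
88^4 ≡ 79 (mod 101)
88^5 ≡ 84 (mod 101)
88^10 ≡ 87 (mod 101)
88^20 ≡ 95 (mod 101)
88^25 ≡ 1 (mod 101) ✓
The order of 88 is 25, so the subgroup it generates has 25 elements.
[(Z/101Z)^× : ⟨88⟩] = 100/25 = 4.

4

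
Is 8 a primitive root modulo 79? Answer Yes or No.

φ(79) = 79 − 1 = 78 = 2 · 3 · 13.
It suffices to check that the order of 8 is not a proper divisor of 78: compute 8^(78/q) for q ∈ {2, 3, 13}.
8^39 ≡ 1 (mod 79)  [q = 2: ≡ 1 ✗]
8^26 ≡ 1 (mod 79)  [q = 3: ≡ 1 ✗]
8^6 ≡ 22 (mod 79)  [q = 13: ≢ 1 ✓]
8^39 ≡ 1 shows ord(8) | 39, strictly less than φ(79); not a primitive root.

No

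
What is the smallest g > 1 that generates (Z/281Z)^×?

3

φ(281) = 281 − 1 = 280 = 2^3 · 5 · 7.
Test candidates g = 2, 3, … against the prime factors q ∈ {2, 5, 7} of φ(281): g is a generator iff g^(280/q) ≢ 1 for every such q.
g = 2: 2^140 ≡ 1 — hits 1, so not a primitive root.
g = 3: 3^140 ≡ 280; 3^56 ≡ 86; 3^40 ≡ 249 — none is 1, so 3 is a primitive root.
So 3 is the smallest generator of (Z/281Z)^×.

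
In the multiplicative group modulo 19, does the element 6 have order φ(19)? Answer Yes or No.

φ(19) = 19 − 1 = 18 = 2 · 3^2.
An element g generates (Z/19Z)^× iff g^(18/q) ≢ 1 (mod 19) for each prime q ∈ {2, 3}.
6^9 ≡ 1 (mod 19)  [q = 2: ≡ 1 ✗]
6^6 ≡ 11 (mod 19)  [q = 3: ≢ 1 ✓]
Since 6^9 ≡ 1, the order of 6 divides 9 < 18, so 6 is not a primitive root.

No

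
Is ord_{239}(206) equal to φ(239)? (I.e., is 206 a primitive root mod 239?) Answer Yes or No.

Yes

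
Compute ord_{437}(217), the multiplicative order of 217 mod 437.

The order of 217 must divide φ(437) = φ(19·23) = (19−1)·(23−1) = 18·22 = 396 = 2^2 · 3^2 · 11.
Divisors of 396: 1, 2, 3, 4, 6, 9, 11, 12, 18, 22, 33, 36, 44, 66, 99, 132, 198, 396.
Check 217^d mod 437 for each divisor in increasing order:
217^1 ≡ 217
217^2 ≡ 330
217^3 ≡ 379
217^4 ≡ 87
217^6 ≡ 305
217^9 ≡ 227
217^11 ≡ 183
217^12 ≡ 381
217^18 ≡ 400
217^22 ≡ 277
217^33 ≡ 436
217^36 ≡ 58
217^44 ≡ 254
217^66 ≡ 1
The smallest such exponent is 66, so the order of 217 is 66.

66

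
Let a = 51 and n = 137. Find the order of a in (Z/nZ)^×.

136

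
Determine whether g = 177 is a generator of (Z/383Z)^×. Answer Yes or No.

Yes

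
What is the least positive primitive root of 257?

3

φ(257) = 257 − 1 = 256 = 2^8.
g is a primitive root iff g^(256/q) ≢ 1 (mod 257) for each prime q ∈ {2}.
g = 2: 2^128 ≡ 1 — hits 1, so not a primitive root.
g = 3: 3^128 ≡ 256 — none is 1, so 3 is a primitive root.
Hence the least primitive root of 257 is 3.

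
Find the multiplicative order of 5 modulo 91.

12

ord(5) | φ(91) = φ(7·13) = (7−1)·(13−1) = 6·12 = 72 = 2^3 · 3^2.
Divisors of 72: 1, 2, 3, 4, 6, 8, 9, 12, 18, 24, 36, 72.
Check 5^d mod 91 for each divisor in increasing order:
5^1 ≡ 5 (mod 91)
5^2 ≡ 25 (mod 91)
5^3 ≡ 34 (mod 91)
5^4 ≡ 79 (mod 91)
5^6 ≡ 64 (mod 91)
5^8 ≡ 53 (mod 91)
5^9 ≡ 83 (mod 91)
5^12 ≡ 1 (mod 91) ✓
Hence ord(5) = 12.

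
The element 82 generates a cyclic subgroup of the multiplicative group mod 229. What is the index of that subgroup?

The order of 82 must divide φ(229) = 229 − 1 = 228 = 2^2 · 3 · 19.
Divisors of 228: 1, 2, 3, 4, 6, 12, 19, 38, 57, 76, 114, 228.
Evaluate successive powers at the divisors of 228:
82^1 ≡ 82 (mod 229)
82^2 ≡ 83 (mod 229)
82^3 ≡ 165 (mod 229)
82^4 ≡ 19 (mod 229)
82^6 ≡ 203 (mod 229)
82^12 ≡ 218 (mod 229)
82^19 ≡ 94 (mod 229)
82^38 ≡ 134 (mod 229)
82^57 ≡ 1 (mod 229) ✓
The order of 82 is 57, so the subgroup it generates has 57 elements.
[(Z/229Z)^× : ⟨82⟩] = 228/57 = 4.

4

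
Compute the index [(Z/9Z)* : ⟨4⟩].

2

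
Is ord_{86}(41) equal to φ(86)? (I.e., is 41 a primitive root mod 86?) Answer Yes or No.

No

φ(86) = φ(2)·φ(43) = 1·42 = 42 = 2 · 3 · 7.
Test 41^(42/q) mod 86 for each prime factor q of 42:
41^21 ≡ 1 (mod 86)  [q = 2: ≡ 1 ✗]
41^14 ≡ 1 (mod 86)  [q = 3: ≡ 1 ✗]
41^6 ≡ 21 (mod 86)  [q = 7: ≢ 1 ✓]
Since 41^21 ≡ 1, the order of 41 divides 21 < 42, so 41 is not a primitive root.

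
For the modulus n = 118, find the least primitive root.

11

φ(118) = φ(2)·φ(59) = 1·58 = 58 = 2 · 29.
g is a primitive root iff g^(58/q) ≢ 1 (mod 118) for each prime q ∈ {2, 29}.
g = 2: gcd(2, 118) = 2 > 1, not a unit — skip.
g = 3: 3^29 ≡ 1 — hits 1, so not a primitive root.
g = 4: gcd(4, 118) = 2 > 1, not a unit — skip.
g = 5: 5^29 ≡ 1 — hits 1, so not a primitive root.
g = 6: gcd(6, 118) = 2 > 1, not a unit — skip.
g = 7: 7^29 ≡ 1 — hits 1, so not a primitive root.
g = 8: gcd(8, 118) = 2 > 1, not a unit — skip.
g = 9: 9^29 ≡ 1 — hits 1, so not a primitive root.
g = 10: gcd(10, 118) = 2 > 1, not a unit — skip.
g = 11: 11^29 ≡ 117; 11^2 ≡ 3 — none is 1, so 11 is a primitive root.
So 11 is the smallest generator of (Z/118Z)^×.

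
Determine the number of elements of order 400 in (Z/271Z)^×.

φ(271) = 271 − 1 = 270 = 2 · 3^3 · 5.
(Z/271Z)^× is cyclic (|G| = 270); a cyclic group of order m has exactly φ(d) elements of each order d | m, and none otherwise.
400 does not divide 270, so no element of (Z/271Z)^× has order 400.

0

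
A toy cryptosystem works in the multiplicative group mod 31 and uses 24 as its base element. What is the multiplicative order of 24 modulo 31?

30

By Lagrange's theorem, ord_31(24) divides φ(31) = 31 − 1 = 30 = 2 · 3 · 5.
Divisors of 30: 1, 2, 3, 5, 6, 10, 15, 30.
Check 24^d mod 31 for each divisor in increasing order:
24^1 ≡ 24
24^2 ≡ 18
24^3 ≡ 29
24^5 ≡ 26
24^6 ≡ 4
24^10 ≡ 25
24^15 ≡ 30
24^30 ≡ 1
Therefore the multiplicative order of 24 modulo 31 is 30.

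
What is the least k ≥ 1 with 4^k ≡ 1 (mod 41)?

10

The order of 4 must divide φ(41) = 41 − 1 = 40 = 2^3 · 5.
Divisors of 40: 1, 2, 4, 5, 8, 10, 20, 40.
Evaluate successive powers at the divisors of 40:
4^1 ≡ 4 (mod 41)
4^2 ≡ 16 (mod 41)
4^4 ≡ 10 (mod 41)
4^5 ≡ 40 (mod 41)
4^8 ≡ 18 (mod 41)
4^10 ≡ 1 (mod 41) ✓
Therefore the multiplicative order of 4 modulo 41 is 10.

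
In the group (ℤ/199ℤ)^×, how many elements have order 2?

1

φ(199) = 199 − 1 = 198 = 2 · 3^2 · 11.
(Z/199Z)^× is cyclic (|G| = 198); a cyclic group of order m has exactly φ(d) elements of each order d | m, and none otherwise.
2 | 198, and φ(2) = 2 − 1 = 1.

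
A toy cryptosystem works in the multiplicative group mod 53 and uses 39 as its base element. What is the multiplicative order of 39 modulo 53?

52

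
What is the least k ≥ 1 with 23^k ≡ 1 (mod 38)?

9

Since 23 ∈ (Z/38Z)^×, its order divides φ(38) = φ(2)·φ(19) = 1·18 = 18 = 2 · 3^2.
Divisors of 18: 1, 2, 3, 6, 9, 18.
Evaluate successive powers at the divisors of 18:
23^1 ≡ 23 (mod 38)
23^2 ≡ 35 (mod 38)
23^3 ≡ 7 (mod 38)
23^6 ≡ 11 (mod 38)
23^9 ≡ 1 (mod 38) ✓
The smallest such exponent is 9, so the order of 23 is 9.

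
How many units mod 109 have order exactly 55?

0

φ(109) = 109 − 1 = 108 = 2^2 · 3^3.
In a cyclic group of order 108, there are φ(d) elements of order d for each divisor d of 108, and zero for non-divisors.
55 does not divide 108, so no element of (Z/109Z)^× has order 55.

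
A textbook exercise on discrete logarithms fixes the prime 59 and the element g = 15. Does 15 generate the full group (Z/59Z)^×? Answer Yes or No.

No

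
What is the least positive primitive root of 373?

2

φ(373) = 373 − 1 = 372 = 2^2 · 3 · 31.
g is a primitive root iff g^(372/q) ≢ 1 (mod 373) for each prime q ∈ {2, 3, 31}.
g = 2: 2^186 ≡ 372; 2^124 ≡ 284; 2^12 ≡ 366 — none is 1, so 2 is a primitive root.
Hence the least primitive root of 373 is 2.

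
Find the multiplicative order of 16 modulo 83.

ord(16) | φ(83) = 83 − 1 = 82 = 2 · 41.
Divisors of 82: 1, 2, 41, 82.
Evaluate successive powers at the divisors of 82:
16^1 ≡ 16 (mod 83)
16^2 ≡ 7 (mod 83)
16^41 ≡ 1 (mod 83) ✓
Hence ord(16) = 41.

41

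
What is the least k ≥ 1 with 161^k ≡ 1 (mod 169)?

Since 161 ∈ (Z/169Z)^×, its order divides φ(169) = φ(13^2) = 13·(13−1) = 156 = 2^2 · 3 · 13.
Divisors of 156: 1, 2, 3, 4, 6, 12, 13, 26, 39, 52, 78, 156.
Compute 161^d (mod 169) for the divisors d until we hit 1:
161^1 ≡ 161 (mod 169)
161^2 ≡ 64 (mod 169)
161^3 ≡ 164 (mod 169)
161^4 ≡ 40 (mod 169)
161^6 ≡ 25 (mod 169)
161^12 ≡ 118 (mod 169)
161^13 ≡ 70 (mod 169)
161^26 ≡ 168 (mod 169)
161^39 ≡ 99 (mod 169)
161^52 ≡ 1 (mod 169) ✓
Hence ord(161) = 52.

52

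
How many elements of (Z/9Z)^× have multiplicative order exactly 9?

0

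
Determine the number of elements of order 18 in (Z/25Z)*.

φ(25) = φ(5^2) = 5·(5−1) = 20 = 2^2 · 5.
(Z/25Z)^× is cyclic (|G| = 20); a cyclic group of order m has exactly φ(d) elements of each order d | m, and none otherwise.
Since 18 ∤ 20, the count is 0.

0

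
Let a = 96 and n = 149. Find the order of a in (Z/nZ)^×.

37

Since 96 ∈ (Z/149Z)^×, its order divides φ(149) = 149 − 1 = 148 = 2^2 · 37.
Divisors of 148: 1, 2, 4, 37, 74, 148.
Compute 96^d (mod 149) for the divisors d until we hit 1:
96^1 ≡ 96 (mod 149)
96^2 ≡ 127 (mod 149)
96^4 ≡ 37 (mod 149)
96^37 ≡ 1 (mod 149) ✓
So ord_149(96) = 37.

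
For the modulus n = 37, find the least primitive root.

2

φ(37) = 37 − 1 = 36 = 2^2 · 3^2.
Test candidates g = 2, 3, … against the prime factors q ∈ {2, 3} of φ(37): g is a generator iff g^(36/q) ≢ 1 for every such q.
g = 2: 2^18 ≡ 36; 2^12 ≡ 26 — none is 1, so 2 is a primitive root.
Hence the least primitive root of 37 is 2.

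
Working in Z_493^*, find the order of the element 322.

28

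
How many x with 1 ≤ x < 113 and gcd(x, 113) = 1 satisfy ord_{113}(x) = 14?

φ(113) = 113 − 1 = 112 = 2^4 · 7.
In a cyclic group of order 112, there are φ(d) elements of order d for each divisor d of 112, and zero for non-divisors.
14 = 2 · 7 divides 112, and φ(14) = 6.

6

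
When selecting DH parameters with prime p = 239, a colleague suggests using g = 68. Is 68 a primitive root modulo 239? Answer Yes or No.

No

φ(239) = 239 − 1 = 238 = 2 · 7 · 17.
68 is a primitive root mod 239 iff 68^(φ(239)/q) ≢ 1 for every prime q | φ(239), i.e. q ∈ {2, 7, 17}.
68^119 ≡ 1 (mod 239)  [q = 2: ≡ 1 ✗]
68^34 ≡ 98 (mod 239)  [q = 7: ≢ 1 ✓]
68^14 ≡ 166 (mod 239)  [q = 17: ≢ 1 ✓]
68^119 ≡ 1 shows ord(68) | 119, strictly less than φ(239); not a primitive root.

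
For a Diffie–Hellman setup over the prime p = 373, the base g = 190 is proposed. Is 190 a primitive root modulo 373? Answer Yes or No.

Yes

φ(373) = 373 − 1 = 372 = 2^2 · 3 · 31.
Test 190^(372/q) mod 373 for each prime factor q of 372:
190^186 ≡ 372 (mod 373)  [q = 2: ≢ 1 ✓]
190^124 ≡ 88 (mod 373)  [q = 3: ≢ 1 ✓]
190^12 ≡ 342 (mod 373)  [q = 31: ≢ 1 ✓]
Every test exponent gives a nontrivial residue, hence 190 generates the full group.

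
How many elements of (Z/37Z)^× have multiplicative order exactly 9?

φ(37) = 37 − 1 = 36 = 2^2 · 3^2.
(Z/37Z)^× is cyclic (|G| = 36); a cyclic group of order m has exactly φ(d) elements of each order d | m, and none otherwise.
9 = 3^2 divides 36, and φ(9) = 6.

6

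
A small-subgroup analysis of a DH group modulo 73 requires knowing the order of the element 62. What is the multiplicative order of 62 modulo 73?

72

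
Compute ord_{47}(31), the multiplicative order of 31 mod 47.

By Lagrange's theorem, ord_47(31) divides φ(47) = 47 − 1 = 46 = 2 · 23.
Divisors of 46: 1, 2, 23, 46.
Test each divisor d:
31^1 ≡ 31 (mod 47)
31^2 ≡ 21 (mod 47)
31^23 ≡ 46 (mod 47)
31^46 ≡ 1 (mod 47) ✓
So ord_47(31) = 46.

46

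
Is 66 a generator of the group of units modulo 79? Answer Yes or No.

φ(79) = 79 − 1 = 78 = 2 · 3 · 13.
It suffices to check that the order of 66 is not a proper divisor of 78: compute 66^(78/q) for q ∈ {2, 3, 13}.
66^39 ≡ 78 (mod 79)  [q = 2: ≢ 1 ✓]
66^26 ≡ 23 (mod 79)  [q = 3: ≢ 1 ✓]
66^6 ≡ 67 (mod 79)  [q = 13: ≢ 1 ✓]
All checks pass, so 66 has order 78 and is a primitive root modulo 79.

Yes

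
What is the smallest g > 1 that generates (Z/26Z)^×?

7

φ(26) = φ(2)·φ(13) = 1·12 = 12 = 2^2 · 3.
Test candidates g = 2, 3, … against the prime factors q ∈ {2, 3} of φ(26): g is a generator iff g^(12/q) ≢ 1 for every such q.
g = 2: gcd(2, 26) = 2 > 1, not a unit — skip.
g = 3: 3^6 ≡ 1 — hits 1, so not a primitive root.
g = 4: gcd(4, 26) = 2 > 1, not a unit — skip.
g = 5: 5^6 ≡ 25; 5^4 ≡ 1 — hits 1, so not a primitive root.
g = 6: gcd(6, 26) = 2 > 1, not a unit — skip.
g = 7: 7^6 ≡ 25; 7^4 ≡ 9 — none is 1, so 7 is a primitive root.
Hence the least primitive root of 26 is 7.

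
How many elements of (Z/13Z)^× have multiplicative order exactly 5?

φ(13) = 13 − 1 = 12 = 2^2 · 3.
Since (Z/13Z)^× is cyclic of order 12, the number of elements of order d is φ(d) when d | 12 and 0 otherwise.
5 does not divide 12, so no element of (Z/13Z)^× has order 5.

0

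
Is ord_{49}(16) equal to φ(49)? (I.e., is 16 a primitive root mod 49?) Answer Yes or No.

No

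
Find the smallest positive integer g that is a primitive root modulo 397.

5

φ(397) = 397 − 1 = 396 = 2^2 · 3^2 · 11.
g is a primitive root iff g^(396/q) ≢ 1 (mod 397) for each prime q ∈ {2, 3, 11}.
g = 2: 2^198 ≡ 396; 2^132 ≡ 1 — hits 1, so not a primitive root.
g = 3: 3^198 ≡ 1 — hits 1, so not a primitive root.
g = 4: 4^198 ≡ 1 — hits 1, so not a primitive root.
g = 5: 5^198 ≡ 396; 5^132 ≡ 362; 5^36 ≡ 290 — none is 1, so 5 is a primitive root.
The smallest primitive root modulo 397 is 5.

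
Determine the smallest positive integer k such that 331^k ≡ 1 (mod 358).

178

Since 331 ∈ (Z/358Z)^×, its order divides φ(358) = φ(2)·φ(179) = 1·178 = 178 = 2 · 89.
Divisors of 178: 1, 2, 89, 178.
Check 331^d mod 358 for each divisor in increasing order:
331^1 ≡ 331
331^2 ≡ 13
331^89 ≡ 357
331^178 ≡ 1
The smallest such exponent is 178, so the order of 331 is 178.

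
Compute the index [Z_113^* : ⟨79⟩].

1

By Lagrange's theorem, ord_113(79) divides φ(113) = 113 − 1 = 112 = 2^4 · 7.
Divisors of 112: 1, 2, 4, 7, 8, 14, 16, 28, 56, 112.
Compute 79^d (mod 113) for the divisors d until we hit 1:
79^1 ≡ 79 (mod 113)
79^2 ≡ 26 (mod 113)
79^4 ≡ 111 (mod 113)
79^7 ≡ 73 (mod 113)
79^8 ≡ 4 (mod 113)
79^14 ≡ 18 (mod 113)
79^16 ≡ 16 (mod 113)
79^28 ≡ 98 (mod 113)
79^56 ≡ 112 (mod 113)
79^112 ≡ 1 (mod 113) ✓
Thus |⟨79⟩| = ord(79) = 112.
[(Z/113Z)^× : ⟨79⟩] = 112/112 = 1.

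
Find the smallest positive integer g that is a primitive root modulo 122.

φ(122) = φ(2)·φ(61) = 1·60 = 60 = 2^2 · 3 · 5.
Test candidates g = 2, 3, … against the prime factors q ∈ {2, 3, 5} of φ(122): g is a generator iff g^(60/q) ≢ 1 for every such q.
g = 2: gcd(2, 122) = 2 > 1, not a unit — skip.
g = 3: 3^30 ≡ 1 — hits 1, so not a primitive root.
g = 4: gcd(4, 122) = 2 > 1, not a unit — skip.
g = 5: 5^30 ≡ 1 — hits 1, so not a primitive root.
g = 6: gcd(6, 122) = 2 > 1, not a unit — skip.
g = 7: 7^30 ≡ 121; 7^20 ≡ 47; 7^12 ≡ 95 — none is 1, so 7 is a primitive root.
The smallest primitive root modulo 122 is 7.

7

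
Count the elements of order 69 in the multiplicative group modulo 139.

44

φ(139) = 139 − 1 = 138 = 2 · 3 · 23.
Since (Z/139Z)^× is cyclic of order 138, the number of elements of order d is φ(d) when d | 138 and 0 otherwise.
69 = 3 · 23 divides 138, and φ(69) = 44.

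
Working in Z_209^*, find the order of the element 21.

18

ord(21) | φ(209) = φ(11·19) = (11−1)·(19−1) = 10·18 = 180 = 2^2 · 3^2 · 5.
Divisors of 180: 1, 2, 3, 4, 5, 6, 9, 10, 12, 15, 18, 20, 30, 36, 45, 60, 90, 180.
Test each divisor d:
21^1 ≡ 21
21^2 ≡ 23
21^3 ≡ 65
21^4 ≡ 111
21^5 ≡ 32
21^6 ≡ 45
21^9 ≡ 208
21^10 ≡ 188
21^12 ≡ 144
21^15 ≡ 164
21^18 ≡ 1
So ord_209(21) = 18.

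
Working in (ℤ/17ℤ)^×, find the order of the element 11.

Since 11 ∈ (Z/17Z)^×, its order divides φ(17) = 17 − 1 = 16 = 2^4.
Divisors of 16: 1, 2, 4, 8, 16.
Check 11^d mod 17 for each divisor in increasing order:
11^1 ≡ 11 (mod 17)
11^2 ≡ 2 (mod 17)
11^4 ≡ 4 (mod 17)
11^8 ≡ 16 (mod 17)
11^16 ≡ 1 (mod 17) ✓
Hence ord(11) = 16.

16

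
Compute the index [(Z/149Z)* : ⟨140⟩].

By Lagrange's theorem, ord_149(140) divides φ(149) = 149 − 1 = 148 = 2^2 · 37.
Divisors of 148: 1, 2, 4, 37, 74, 148.
Check 140^d mod 149 for each divisor in increasing order:
140^1 ≡ 140 (mod 149)
140^2 ≡ 81 (mod 149)
140^4 ≡ 5 (mod 149)
140^37 ≡ 1 (mod 149) ✓
So ord_149(140) = 37, hence |⟨140⟩| = 37.
Index = |(Z/149Z)^×| / |⟨140⟩| = 148 / 37 = 4.

4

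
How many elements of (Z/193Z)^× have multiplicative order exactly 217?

φ(193) = 193 − 1 = 192 = 2^6 · 3.
(Z/193Z)^× is cyclic (|G| = 192); a cyclic group of order m has exactly φ(d) elements of each order d | m, and none otherwise.
217 does not divide 192, so no element of (Z/193Z)^× has order 217.

0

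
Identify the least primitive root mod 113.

3

φ(113) = 113 − 1 = 112 = 2^4 · 7.
Test candidates g = 2, 3, … against the prime factors q ∈ {2, 7} of φ(113): g is a generator iff g^(112/q) ≢ 1 for every such q.
g = 2: 2^56 ≡ 1 — hits 1, so not a primitive root.
g = 3: 3^56 ≡ 112; 3^16 ≡ 49 — none is 1, so 3 is a primitive root.
Hence the least primitive root of 113 is 3.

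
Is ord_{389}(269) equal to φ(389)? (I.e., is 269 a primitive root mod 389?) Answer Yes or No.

No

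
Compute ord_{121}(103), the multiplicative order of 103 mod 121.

55

The order of 103 must divide φ(121) = φ(11^2) = 11·(11−1) = 110 = 2 · 5 · 11.
Divisors of 110: 1, 2, 5, 10, 11, 22, 55, 110.
Test each divisor d:
103^1 ≡ 103 (mod 121)
103^2 ≡ 82 (mod 121)
103^5 ≡ 89 (mod 121)
103^10 ≡ 56 (mod 121)
103^11 ≡ 81 (mod 121)
103^22 ≡ 27 (mod 121)
103^55 ≡ 1 (mod 121) ✓
So ord_121(103) = 55.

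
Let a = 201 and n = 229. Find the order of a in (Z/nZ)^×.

The order of 201 must divide φ(229) = 229 − 1 = 228 = 2^2 · 3 · 19.
Divisors of 228: 1, 2, 3, 4, 6, 12, 19, 38, 57, 76, 114, 228.
Test each divisor d:
201^1 ≡ 201 (mod 229)
201^2 ≡ 97 (mod 229)
201^3 ≡ 32 (mod 229)
201^4 ≡ 20 (mod 229)
201^6 ≡ 108 (mod 229)
201^12 ≡ 214 (mod 229)
201^19 ≡ 18 (mod 229)
201^38 ≡ 95 (mod 229)
201^57 ≡ 107 (mod 229)
201^76 ≡ 94 (mod 229)
201^114 ≡ 228 (mod 229)
201^228 ≡ 1 (mod 229) ✓
Therefore the multiplicative order of 201 modulo 229 is 228.

228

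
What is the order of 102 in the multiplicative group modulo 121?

The order of 102 must divide φ(121) = φ(11^2) = 11·(11−1) = 110 = 2 · 5 · 11.
Divisors of 110: 1, 2, 5, 10, 11, 22, 55, 110.
Test each divisor d:
102^1 ≡ 102 (mod 121)
102^2 ≡ 119 (mod 121)
102^5 ≡ 45 (mod 121)
102^10 ≡ 89 (mod 121)
102^11 ≡ 3 (mod 121)
102^22 ≡ 9 (mod 121)
102^55 ≡ 1 (mod 121) ✓
Therefore the multiplicative order of 102 modulo 121 is 55.

55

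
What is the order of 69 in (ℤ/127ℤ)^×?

ord(69) | φ(127) = 127 − 1 = 126 = 2 · 3^2 · 7.
Divisors of 126: 1, 2, 3, 6, 7, 9, 14, 18, 21, 42, 63, 126.
Check 69^d mod 127 for each divisor in increasing order:
69^1 ≡ 69
69^2 ≡ 62
69^3 ≡ 87
69^6 ≡ 76
69^7 ≡ 37
69^9 ≡ 8
69^14 ≡ 99
69^18 ≡ 64
69^21 ≡ 107
69^42 ≡ 19
69^63 ≡ 1
Therefore the multiplicative order of 69 modulo 127 is 63.

63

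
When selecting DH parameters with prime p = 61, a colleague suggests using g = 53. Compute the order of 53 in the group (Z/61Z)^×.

20

Since 53 ∈ (Z/61Z)^×, its order divides φ(61) = 61 − 1 = 60 = 2^2 · 3 · 5.
Divisors of 60: 1, 2, 3, 4, 5, 6, 10, 12, 15, 20, 30, 60.
Test each divisor d:
53^1 ≡ 53
53^2 ≡ 3
53^3 ≡ 37
53^4 ≡ 9
53^5 ≡ 50
53^6 ≡ 27
53^10 ≡ 60
53^12 ≡ 58
53^15 ≡ 11
53^20 ≡ 1
The smallest such exponent is 20, so the order of 53 is 20.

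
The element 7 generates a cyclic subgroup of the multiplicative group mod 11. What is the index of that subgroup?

By Lagrange's theorem, ord_11(7) divides φ(11) = 11 − 1 = 10 = 2 · 5.
Divisors of 10: 1, 2, 5, 10.
Evaluate successive powers at the divisors of 10:
7^1 ≡ 7 (mod 11)
7^2 ≡ 5 (mod 11)
7^5 ≡ 10 (mod 11)
7^10 ≡ 1 (mod 11) ✓
So ord_11(7) = 10, hence |⟨7⟩| = 10.
Index = |(Z/11Z)^×| / |⟨7⟩| = 10 / 10 = 1.

1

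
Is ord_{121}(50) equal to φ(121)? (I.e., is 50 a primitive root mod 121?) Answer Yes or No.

φ(121) = φ(11^2) = 11·(11−1) = 110 = 2 · 5 · 11.
An element g generates (Z/121Z)^× iff g^(110/q) ≢ 1 (mod 121) for each prime q ∈ {2, 5, 11}.
50^55 ≡ 120 (mod 121)  [q = 2: ≢ 1 ✓]
50^22 ≡ 3 (mod 121)  [q = 5: ≢ 1 ✓]
50^10 ≡ 89 (mod 121)  [q = 11: ≢ 1 ✓]
Every test exponent gives a nontrivial residue, hence 50 generates the full group.

Yes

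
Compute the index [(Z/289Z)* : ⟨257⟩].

ord(257) | φ(289) = φ(17^2) = 17·(17−1) = 272 = 2^4 · 17.
Divisors of 272: 1, 2, 4, 8, 16, 17, 34, 68, 136, 272.
Compute 257^d (mod 289) for the divisors d until we hit 1:
257^1 ≡ 257 (mod 289)
257^2 ≡ 157 (mod 289)
257^4 ≡ 84 (mod 289)
257^8 ≡ 120 (mod 289)
257^16 ≡ 239 (mod 289)
257^17 ≡ 155 (mod 289)
257^34 ≡ 38 (mod 289)
257^68 ≡ 288 (mod 289)
257^136 ≡ 1 (mod 289) ✓
Thus |⟨257⟩| = ord(257) = 136.
Index = |(Z/289Z)^×| / |⟨257⟩| = 272 / 136 = 2.

2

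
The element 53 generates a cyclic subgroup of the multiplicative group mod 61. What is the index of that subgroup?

3

Since 53 ∈ (Z/61Z)^×, its order divides φ(61) = 61 − 1 = 60 = 2^2 · 3 · 5.
Divisors of 60: 1, 2, 3, 4, 5, 6, 10, 12, 15, 20, 30, 60.
Test each divisor d:
53^1 ≡ 53
53^2 ≡ 3
53^3 ≡ 37
53^4 ≡ 9
53^5 ≡ 50
53^6 ≡ 27
53^10 ≡ 60
53^12 ≡ 58
53^15 ≡ 11
53^20 ≡ 1
Thus |⟨53⟩| = ord(53) = 20.
The index is φ(61) / ord(53) = 60 / 20 = 3.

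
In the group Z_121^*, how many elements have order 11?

10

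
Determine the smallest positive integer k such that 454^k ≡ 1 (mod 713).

330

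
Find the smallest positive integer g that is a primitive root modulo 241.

φ(241) = 241 − 1 = 240 = 2^4 · 3 · 5.
Test candidates g = 2, 3, … against the prime factors q ∈ {2, 3, 5} of φ(241): g is a generator iff g^(240/q) ≢ 1 for every such q.
g = 2: 2^120 ≡ 1 — hits 1, so not a primitive root.
g = 3: 3^120 ≡ 1 — hits 1, so not a primitive root.
g = 4: 4^120 ≡ 1 — hits 1, so not a primitive root.
g = 5: 5^120 ≡ 1 — hits 1, so not a primitive root.
g = 6: 6^120 ≡ 1 — hits 1, so not a primitive root.
g = 7: 7^120 ≡ 240; 7^80 ≡ 15; 7^48 ≡ 91 — none is 1, so 7 is a primitive root.
So 7 is the smallest generator of (Z/241Z)^×.

7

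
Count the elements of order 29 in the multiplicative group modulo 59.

φ(59) = 59 − 1 = 58 = 2 · 29.
Since (Z/59Z)^× is cyclic of order 58, the number of elements of order d is φ(d) when d | 58 and 0 otherwise.
29 | 58, and φ(29) = 29 − 1 = 28.

28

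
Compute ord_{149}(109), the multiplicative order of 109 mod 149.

ord(109) | φ(149) = 149 − 1 = 148 = 2^2 · 37.
Divisors of 148: 1, 2, 4, 37, 74, 148.
Test each divisor d:
109^1 ≡ 109 (mod 149)
109^2 ≡ 110 (mod 149)
109^4 ≡ 31 (mod 149)
109^37 ≡ 105 (mod 149)
109^74 ≡ 148 (mod 149)
109^148 ≡ 1 (mod 149) ✓
Hence ord(109) = 148.

148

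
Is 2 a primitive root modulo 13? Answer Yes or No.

Yes

φ(13) = 13 − 1 = 12 = 2^2 · 3.
2 is a primitive root mod 13 iff 2^(φ(13)/q) ≢ 1 for every prime q | φ(13), i.e. q ∈ {2, 3}.
2^6 ≡ 12 (mod 13)  [q = 2: ≢ 1 ✓]
2^4 ≡ 3 (mod 13)  [q = 3: ≢ 1 ✓]
None equal 1, so ord_13(2) = 12: 2 is a primitive root.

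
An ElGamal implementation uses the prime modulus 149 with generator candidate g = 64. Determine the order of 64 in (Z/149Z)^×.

Since 64 ∈ (Z/149Z)^×, its order divides φ(149) = 149 − 1 = 148 = 2^2 · 37.
Divisors of 148: 1, 2, 4, 37, 74, 148.
Evaluate successive powers at the divisors of 148:
64^1 ≡ 64 (mod 149)
64^2 ≡ 73 (mod 149)
64^4 ≡ 114 (mod 149)
64^37 ≡ 148 (mod 149)
64^74 ≡ 1 (mod 149) ✓
Hence ord(64) = 74.

74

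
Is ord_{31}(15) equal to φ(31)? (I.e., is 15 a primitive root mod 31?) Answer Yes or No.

No

φ(31) = 31 − 1 = 30 = 2 · 3 · 5.
It suffices to check that the order of 15 is not a proper divisor of 30: compute 15^(30/q) for q ∈ {2, 3, 5}.
15^15 ≡ 30 (mod 31)  [q = 2: ≢ 1 ✓]
15^10 ≡ 1 (mod 31)  [q = 3: ≡ 1 ✗]
15^6 ≡ 16 (mod 31)  [q = 5: ≢ 1 ✓]
Since 15^10 ≡ 1, the order of 15 divides 10 < 30, so 15 is not a primitive root.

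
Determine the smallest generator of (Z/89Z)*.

3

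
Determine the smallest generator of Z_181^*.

2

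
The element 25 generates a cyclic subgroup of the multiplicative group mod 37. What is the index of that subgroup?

2

The order of 25 must divide φ(37) = 37 − 1 = 36 = 2^2 · 3^2.
Divisors of 36: 1, 2, 3, 4, 6, 9, 12, 18, 36.
Evaluate successive powers at the divisors of 36:
25^1 ≡ 25 (mod 37)
25^2 ≡ 33 (mod 37)
25^3 ≡ 11 (mod 37)
25^4 ≡ 16 (mod 37)
25^6 ≡ 10 (mod 37)
25^9 ≡ 36 (mod 37)
25^12 ≡ 26 (mod 37)
25^18 ≡ 1 (mod 37) ✓
Thus |⟨25⟩| = ord(25) = 18.
The index is φ(37) / ord(25) = 36 / 18 = 2.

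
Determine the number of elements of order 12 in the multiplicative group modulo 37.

φ(37) = 37 − 1 = 36 = 2^2 · 3^2.
(Z/37Z)^× is cyclic (|G| = 36); a cyclic group of order m has exactly φ(d) elements of each order d | m, and none otherwise.
12 = 2^2 · 3 divides 36, and φ(12) = 4.

4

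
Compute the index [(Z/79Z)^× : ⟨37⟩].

1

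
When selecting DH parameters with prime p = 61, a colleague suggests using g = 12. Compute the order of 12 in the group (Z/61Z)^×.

15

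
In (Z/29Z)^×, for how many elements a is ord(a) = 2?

1

φ(29) = 29 − 1 = 28 = 2^2 · 7.
(Z/29Z)^× is cyclic (|G| = 28); a cyclic group of order m has exactly φ(d) elements of each order d | m, and none otherwise.
2 | 28, and φ(2) = 2 − 1 = 1.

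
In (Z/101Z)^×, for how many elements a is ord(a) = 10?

4

φ(101) = 101 − 1 = 100 = 2^2 · 5^2.
Since (Z/101Z)^× is cyclic of order 100, the number of elements of order d is φ(d) when d | 100 and 0 otherwise.
10 = 2 · 5 divides 100, and φ(10) = 4.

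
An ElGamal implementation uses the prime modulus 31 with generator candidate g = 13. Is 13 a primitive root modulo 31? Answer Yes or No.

φ(31) = 31 − 1 = 30 = 2 · 3 · 5.
An element g generates (Z/31Z)^× iff g^(30/q) ≢ 1 (mod 31) for each prime q ∈ {2, 3, 5}.
13^15 ≡ 30 (mod 31)  [q = 2: ≢ 1 ✓]
13^10 ≡ 5 (mod 31)  [q = 3: ≢ 1 ✓]
13^6 ≡ 16 (mod 31)  [q = 5: ≢ 1 ✓]
None equal 1, so ord_31(13) = 30: 13 is a primitive root.

Yes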